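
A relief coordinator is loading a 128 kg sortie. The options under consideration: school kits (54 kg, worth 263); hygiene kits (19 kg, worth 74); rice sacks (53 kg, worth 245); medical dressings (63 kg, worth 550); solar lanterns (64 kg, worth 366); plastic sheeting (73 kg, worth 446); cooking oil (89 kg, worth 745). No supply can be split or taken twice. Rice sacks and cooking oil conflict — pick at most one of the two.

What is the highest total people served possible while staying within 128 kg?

916

Medical dressings + solar lanterns uses 127 of the 128 kg and totals 916.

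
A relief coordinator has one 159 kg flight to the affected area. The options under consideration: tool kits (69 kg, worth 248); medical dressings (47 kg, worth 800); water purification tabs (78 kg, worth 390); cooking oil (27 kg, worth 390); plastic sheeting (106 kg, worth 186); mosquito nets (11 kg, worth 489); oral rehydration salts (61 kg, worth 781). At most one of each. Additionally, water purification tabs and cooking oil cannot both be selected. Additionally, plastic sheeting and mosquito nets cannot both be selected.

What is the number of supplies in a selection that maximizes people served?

4

Optimal total is 2460.
For example medical dressings + cooking oil + mosquito nets + oral rehydration salts achieves it, using 146 kg.
Any selection reaching 2460 contains exactly 4 supplies.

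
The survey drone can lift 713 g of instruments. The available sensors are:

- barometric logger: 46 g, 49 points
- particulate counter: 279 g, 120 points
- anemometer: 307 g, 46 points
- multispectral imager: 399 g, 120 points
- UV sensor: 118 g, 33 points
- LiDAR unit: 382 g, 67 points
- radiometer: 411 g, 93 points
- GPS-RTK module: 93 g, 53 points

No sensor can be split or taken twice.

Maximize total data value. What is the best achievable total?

255

Density check — barometric logger 1.07, GPS-RTK module 0.57, particulate counter 0.43 are the best per g.
Taking barometric logger + particulate counter + UV sensor + GPS-RTK module: 536 g used, 255 in data value.
Barometric logger + multispectral imager + UV sensor + GPS-RTK module (656 g) also reaches 255 — a tie, but nothing goes higher.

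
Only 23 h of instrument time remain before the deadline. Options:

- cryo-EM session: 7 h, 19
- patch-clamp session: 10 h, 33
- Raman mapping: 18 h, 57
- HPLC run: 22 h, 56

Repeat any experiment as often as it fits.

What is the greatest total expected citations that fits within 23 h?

Density check — patch-clamp session 3.30, Raman mapping 3.17, cryo-EM session 2.71, HPLC run 2.55 are the best per h.
Taking 2×patch-clamp session: 20 h used, 66 in expected citations.
Every other selection either busts 23 h or fails to beat 66.

66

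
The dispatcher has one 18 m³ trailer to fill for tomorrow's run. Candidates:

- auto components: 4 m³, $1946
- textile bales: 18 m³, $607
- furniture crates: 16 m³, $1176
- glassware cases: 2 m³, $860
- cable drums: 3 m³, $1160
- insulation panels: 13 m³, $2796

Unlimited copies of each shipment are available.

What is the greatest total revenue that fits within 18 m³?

The ratio ordering already packs tightly: 4×auto components + glassware cases, 18 m³, 8644.
Nothing else within 18 m³ beats 8644.

8644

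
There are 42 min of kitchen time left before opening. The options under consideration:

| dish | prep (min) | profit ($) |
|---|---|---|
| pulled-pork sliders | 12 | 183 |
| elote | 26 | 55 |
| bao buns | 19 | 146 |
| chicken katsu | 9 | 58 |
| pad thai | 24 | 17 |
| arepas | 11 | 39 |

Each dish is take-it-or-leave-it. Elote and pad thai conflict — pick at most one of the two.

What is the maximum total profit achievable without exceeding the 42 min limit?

387

Best packing: pulled-pork sliders + bao buns + chicken katsu — 40 min, 387 total.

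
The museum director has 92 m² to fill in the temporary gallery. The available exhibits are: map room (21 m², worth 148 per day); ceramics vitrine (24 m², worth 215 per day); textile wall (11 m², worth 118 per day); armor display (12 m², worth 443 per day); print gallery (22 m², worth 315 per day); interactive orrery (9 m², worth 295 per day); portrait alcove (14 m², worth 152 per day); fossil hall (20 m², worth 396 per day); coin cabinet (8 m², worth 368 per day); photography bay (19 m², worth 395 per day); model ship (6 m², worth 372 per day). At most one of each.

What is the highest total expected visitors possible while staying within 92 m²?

The ratio ordering already packs tightly: armor display + interactive orrery + portrait alcove + fossil hall + coin cabinet + photography bay + model ship, 88 m², 2421.
No other feasible combination exceeds 2421.

2421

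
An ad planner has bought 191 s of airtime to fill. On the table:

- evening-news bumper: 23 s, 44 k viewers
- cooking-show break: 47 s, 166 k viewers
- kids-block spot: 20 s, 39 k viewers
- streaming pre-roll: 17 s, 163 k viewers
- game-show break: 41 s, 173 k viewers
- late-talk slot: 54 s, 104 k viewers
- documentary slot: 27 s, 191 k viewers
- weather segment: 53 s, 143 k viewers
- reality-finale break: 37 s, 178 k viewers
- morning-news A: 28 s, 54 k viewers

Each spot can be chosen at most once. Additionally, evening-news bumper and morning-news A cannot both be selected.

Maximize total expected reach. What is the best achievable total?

910

Best packing: cooking-show break + kids-block spot + streaming pre-roll + game-show break + documentary slot + reality-finale break — 189 s, 910 total.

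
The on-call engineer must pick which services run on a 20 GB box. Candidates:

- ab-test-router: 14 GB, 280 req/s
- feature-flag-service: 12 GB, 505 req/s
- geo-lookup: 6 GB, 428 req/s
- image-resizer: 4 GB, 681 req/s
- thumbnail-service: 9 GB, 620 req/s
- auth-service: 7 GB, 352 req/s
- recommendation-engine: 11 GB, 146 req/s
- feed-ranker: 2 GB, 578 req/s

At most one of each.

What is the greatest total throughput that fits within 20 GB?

2039

Best packing: geo-lookup + image-resizer + auth-service + feed-ranker — 19 GB, 2039 total.
Every other selection either busts 20 GB or fails to beat 2039.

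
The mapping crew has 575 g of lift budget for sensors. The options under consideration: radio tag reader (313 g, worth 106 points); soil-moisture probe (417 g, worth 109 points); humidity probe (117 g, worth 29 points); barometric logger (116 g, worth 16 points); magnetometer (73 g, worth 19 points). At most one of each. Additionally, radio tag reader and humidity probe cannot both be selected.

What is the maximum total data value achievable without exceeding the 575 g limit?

Taking radio tag reader + barometric logger + magnetometer: 502 g used, 141 in data value.

141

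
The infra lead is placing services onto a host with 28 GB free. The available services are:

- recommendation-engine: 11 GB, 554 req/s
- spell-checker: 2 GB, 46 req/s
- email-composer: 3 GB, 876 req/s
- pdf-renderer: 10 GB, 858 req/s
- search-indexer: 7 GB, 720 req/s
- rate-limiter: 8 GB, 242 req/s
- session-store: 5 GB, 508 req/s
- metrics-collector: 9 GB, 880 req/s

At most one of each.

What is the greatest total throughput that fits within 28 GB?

3122

Ranking by ratio (throughput/GB): email-composer 292.00, search-indexer 102.86, session-store 101.60, metrics-collector 97.78.
The ratio heuristic lands on spell-checker + email-composer + search-indexer + session-store + metrics-collector (3030) but leaves 2 GB idle.
The 9 GB tied up in spell-checker and search-indexer is better spent on pdf-renderer — total rises to 3122 (27 GB).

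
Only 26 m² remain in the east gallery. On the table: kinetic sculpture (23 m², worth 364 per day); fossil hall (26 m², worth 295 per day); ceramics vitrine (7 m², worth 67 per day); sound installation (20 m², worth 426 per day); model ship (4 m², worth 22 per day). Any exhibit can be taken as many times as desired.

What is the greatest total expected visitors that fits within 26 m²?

448

Ranking by ratio (expected visitors/m²): sound installation 21.30, kinetic sculpture 15.83, fossil hall 11.35.
The ratio ordering already packs tightly: sound installation + model ship, 24 m², 448.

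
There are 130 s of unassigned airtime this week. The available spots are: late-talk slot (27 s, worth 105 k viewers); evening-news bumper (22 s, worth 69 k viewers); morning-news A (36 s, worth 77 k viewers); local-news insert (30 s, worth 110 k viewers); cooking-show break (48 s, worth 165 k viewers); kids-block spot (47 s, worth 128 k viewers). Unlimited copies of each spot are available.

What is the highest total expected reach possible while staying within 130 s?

489

By expected reach per s: late-talk slot 3.89, local-news insert 3.67, cooking-show break 3.44 lead.
Best packing: 4×late-talk slot + evening-news bumper — 130 s, 489 total.
That's the maximum — no swap from here does better than 489.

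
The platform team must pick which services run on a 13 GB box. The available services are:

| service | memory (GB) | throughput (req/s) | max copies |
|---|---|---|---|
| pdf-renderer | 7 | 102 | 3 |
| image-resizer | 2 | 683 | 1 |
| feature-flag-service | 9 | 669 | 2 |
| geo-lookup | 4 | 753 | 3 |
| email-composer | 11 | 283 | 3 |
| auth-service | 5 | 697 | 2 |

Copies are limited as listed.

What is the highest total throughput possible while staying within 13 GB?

2259

Density check — image-resizer 341.50, geo-lookup 188.25, auth-service 139.40 are the best per GB.
The ratio heuristic lands on image-resizer + 2×geo-lookup (2189) but leaves 3 GB idle.
The 2 GB tied up in image-resizer is better spent on geo-lookup — total rises to 2259 (12 GB).
No other feasible combination exceeds 2259.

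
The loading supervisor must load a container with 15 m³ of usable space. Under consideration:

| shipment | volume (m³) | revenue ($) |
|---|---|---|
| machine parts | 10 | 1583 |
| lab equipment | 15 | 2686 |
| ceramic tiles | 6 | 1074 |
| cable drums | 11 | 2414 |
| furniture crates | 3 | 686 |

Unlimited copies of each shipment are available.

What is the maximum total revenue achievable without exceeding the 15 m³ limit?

3430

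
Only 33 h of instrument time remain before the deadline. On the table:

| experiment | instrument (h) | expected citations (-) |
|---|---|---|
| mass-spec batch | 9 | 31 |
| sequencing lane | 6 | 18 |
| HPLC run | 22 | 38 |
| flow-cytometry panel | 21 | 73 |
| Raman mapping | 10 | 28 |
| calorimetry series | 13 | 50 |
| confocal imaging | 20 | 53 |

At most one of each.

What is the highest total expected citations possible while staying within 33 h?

109

Density check — calorimetry series 3.85, flow-cytometry panel 3.48, mass-spec batch 3.44, sequencing lane 3.00 are the best per h.
Greedy by ratio would take mass-spec batch + sequencing lane + calorimetry series: 28 h used, total 99.
Replace sequencing lane with Raman mapping: the trade gains 10 net, giving 109 at 32 h.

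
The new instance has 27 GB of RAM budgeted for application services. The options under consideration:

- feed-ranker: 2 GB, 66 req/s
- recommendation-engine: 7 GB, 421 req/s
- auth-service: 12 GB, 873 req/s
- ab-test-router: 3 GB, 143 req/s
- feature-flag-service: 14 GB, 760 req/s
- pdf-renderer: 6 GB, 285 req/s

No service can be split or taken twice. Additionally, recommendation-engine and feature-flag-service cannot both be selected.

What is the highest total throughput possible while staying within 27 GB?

Greedy by ratio would take feed-ranker + recommendation-engine + auth-service + ab-test-router: 24 GB used, total 1503.
The 3 GB tied up in ab-test-router is better spent on pdf-renderer — total rises to 1645 (27 GB).
Runner-up auth-service + feature-flag-service tops out at 1633.

1645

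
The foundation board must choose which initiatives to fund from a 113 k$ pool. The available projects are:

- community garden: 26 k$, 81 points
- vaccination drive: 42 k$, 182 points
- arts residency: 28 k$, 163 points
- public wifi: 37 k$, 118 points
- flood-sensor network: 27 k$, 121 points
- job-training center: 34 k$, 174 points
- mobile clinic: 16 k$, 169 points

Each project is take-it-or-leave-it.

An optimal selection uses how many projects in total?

4

Optimal total is 635.
One optimal bundle: vaccination drive + arts residency + flood-sensor network + mobile clinic (113 k$).
Any selection reaching 635 contains exactly 4 projects.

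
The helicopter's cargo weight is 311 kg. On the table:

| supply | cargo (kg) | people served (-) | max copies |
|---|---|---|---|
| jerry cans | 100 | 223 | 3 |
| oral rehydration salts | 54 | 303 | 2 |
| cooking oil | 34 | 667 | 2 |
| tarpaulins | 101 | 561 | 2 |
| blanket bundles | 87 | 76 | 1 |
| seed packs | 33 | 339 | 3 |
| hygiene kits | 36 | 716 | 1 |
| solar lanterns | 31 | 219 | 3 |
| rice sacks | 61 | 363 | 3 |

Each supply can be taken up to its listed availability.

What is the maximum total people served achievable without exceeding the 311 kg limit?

3724

Density check — hygiene kits 19.89, cooking oil 19.62, seed packs 10.27 are the best per kg.
Best packing: 2×cooking oil + 3×seed packs + hygiene kits + 3×solar lanterns — 296 kg, 3724 total.
The spare 15 kg is too small for any remaining supply, and no exchange beats 3724.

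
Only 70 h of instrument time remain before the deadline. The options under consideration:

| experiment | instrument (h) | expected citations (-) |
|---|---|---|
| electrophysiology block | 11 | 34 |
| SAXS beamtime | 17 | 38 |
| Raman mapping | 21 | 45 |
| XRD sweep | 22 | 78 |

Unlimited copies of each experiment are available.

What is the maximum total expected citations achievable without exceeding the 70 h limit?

234

Best packing: 3×XRD sweep — 66 h, 234 total.
That's the maximum — no swap from here does better than 234.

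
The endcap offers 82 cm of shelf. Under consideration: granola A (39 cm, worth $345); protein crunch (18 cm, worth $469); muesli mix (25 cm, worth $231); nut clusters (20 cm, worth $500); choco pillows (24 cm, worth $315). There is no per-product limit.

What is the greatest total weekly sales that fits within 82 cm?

2000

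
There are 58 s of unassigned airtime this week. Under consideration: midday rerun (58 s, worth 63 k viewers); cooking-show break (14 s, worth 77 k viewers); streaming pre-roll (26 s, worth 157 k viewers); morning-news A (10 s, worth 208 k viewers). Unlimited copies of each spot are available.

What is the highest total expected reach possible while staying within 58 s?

5×morning-news A uses 50 of the 58 s and totals 1040.
Every other selection either busts 58 s or fails to beat 1040.

1040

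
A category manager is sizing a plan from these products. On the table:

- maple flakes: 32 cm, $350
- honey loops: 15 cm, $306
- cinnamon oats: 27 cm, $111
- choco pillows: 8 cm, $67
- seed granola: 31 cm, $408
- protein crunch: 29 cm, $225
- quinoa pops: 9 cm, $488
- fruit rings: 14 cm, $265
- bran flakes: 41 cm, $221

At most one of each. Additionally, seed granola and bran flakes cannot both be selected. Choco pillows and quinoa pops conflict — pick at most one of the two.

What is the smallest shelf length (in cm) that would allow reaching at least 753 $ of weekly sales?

23

Look for the lowest-shelf combination reaching 753.
quinoa pops + fruit rings: 753 weekly sales at 23 cm.
Any bundle with less than 23 cm falls short of 753.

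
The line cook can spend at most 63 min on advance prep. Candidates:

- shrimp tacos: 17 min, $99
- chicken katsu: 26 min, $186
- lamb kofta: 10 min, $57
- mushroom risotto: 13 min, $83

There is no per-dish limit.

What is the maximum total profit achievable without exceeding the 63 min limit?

2×chicken katsu + lamb kofta uses 62 of the 63 min and totals 429.
The spare 1 min is too small for any remaining dish, and no exchange beats 429.

429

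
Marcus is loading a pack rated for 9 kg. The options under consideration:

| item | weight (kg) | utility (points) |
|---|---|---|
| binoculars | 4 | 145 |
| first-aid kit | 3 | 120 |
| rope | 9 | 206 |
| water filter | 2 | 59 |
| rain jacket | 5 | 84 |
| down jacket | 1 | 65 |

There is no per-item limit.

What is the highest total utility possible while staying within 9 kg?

9×down jacket uses 9 of the 9 kg and totals 585.

585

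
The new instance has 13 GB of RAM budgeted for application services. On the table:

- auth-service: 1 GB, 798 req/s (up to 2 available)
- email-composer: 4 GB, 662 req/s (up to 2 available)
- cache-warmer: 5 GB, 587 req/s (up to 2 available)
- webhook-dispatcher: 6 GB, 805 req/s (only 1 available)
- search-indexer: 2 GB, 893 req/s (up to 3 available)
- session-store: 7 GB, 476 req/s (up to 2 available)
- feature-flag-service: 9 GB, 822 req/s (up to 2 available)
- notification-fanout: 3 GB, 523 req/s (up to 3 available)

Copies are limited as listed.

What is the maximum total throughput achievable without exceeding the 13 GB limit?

Density check — auth-service 798.00, search-indexer 446.50, notification-fanout 174.33, email-composer 165.50 are the best per GB.
Taking the top-ratio services first gives 2×auth-service + 3×search-indexer + notification-fanout for 4798 (11 GB).
The 3 GB tied up in notification-fanout is better spent on email-composer — total rises to 4937 (12 GB).

4937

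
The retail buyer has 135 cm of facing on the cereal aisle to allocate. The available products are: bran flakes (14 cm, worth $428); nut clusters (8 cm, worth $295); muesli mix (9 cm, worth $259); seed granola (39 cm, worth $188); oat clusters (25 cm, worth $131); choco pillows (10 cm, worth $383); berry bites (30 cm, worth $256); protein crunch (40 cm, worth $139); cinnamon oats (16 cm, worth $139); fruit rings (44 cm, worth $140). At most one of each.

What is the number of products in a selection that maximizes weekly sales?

The maximum weekly sales within 135 cm is 1948.
bran flakes + nut clusters + muesli mix + seed granola + choco pillows + berry bites + cinnamon oats hits 1948 at 126 cm.
Every optimal selection uses 7 products.

7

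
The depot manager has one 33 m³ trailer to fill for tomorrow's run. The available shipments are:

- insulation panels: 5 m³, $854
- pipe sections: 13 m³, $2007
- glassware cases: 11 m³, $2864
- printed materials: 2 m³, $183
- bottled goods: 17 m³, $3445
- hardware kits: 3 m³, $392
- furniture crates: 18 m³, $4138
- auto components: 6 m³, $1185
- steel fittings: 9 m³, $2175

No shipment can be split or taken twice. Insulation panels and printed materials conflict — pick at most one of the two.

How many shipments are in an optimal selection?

Best achievable revenue is 7498.
furniture crates + auto components + steel fittings hits 7498 at 33 m³.
All optima have 3 shipments.

3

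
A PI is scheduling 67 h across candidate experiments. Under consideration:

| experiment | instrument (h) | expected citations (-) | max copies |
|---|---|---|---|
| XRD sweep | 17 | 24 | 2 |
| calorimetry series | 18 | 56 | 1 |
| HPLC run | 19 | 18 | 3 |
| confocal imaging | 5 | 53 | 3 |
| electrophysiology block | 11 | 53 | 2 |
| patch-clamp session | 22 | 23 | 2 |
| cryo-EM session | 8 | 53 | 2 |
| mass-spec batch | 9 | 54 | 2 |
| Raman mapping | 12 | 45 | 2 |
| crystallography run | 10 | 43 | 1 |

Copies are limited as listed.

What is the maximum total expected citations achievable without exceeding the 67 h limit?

429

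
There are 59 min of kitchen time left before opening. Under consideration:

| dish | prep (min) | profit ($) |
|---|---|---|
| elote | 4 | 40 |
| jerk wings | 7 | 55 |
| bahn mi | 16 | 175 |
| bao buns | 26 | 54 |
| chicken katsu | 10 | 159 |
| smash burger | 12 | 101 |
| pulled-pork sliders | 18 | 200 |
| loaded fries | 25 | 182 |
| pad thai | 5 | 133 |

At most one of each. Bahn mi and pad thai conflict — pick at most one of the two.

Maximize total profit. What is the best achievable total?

688

Taking elote + jerk wings + chicken katsu + smash burger + pulled-pork sliders + pad thai: 56 min used, 688 in profit.
The closest alternative, chicken katsu + pulled-pork sliders + loaded fries + pad thai, reaches only 674.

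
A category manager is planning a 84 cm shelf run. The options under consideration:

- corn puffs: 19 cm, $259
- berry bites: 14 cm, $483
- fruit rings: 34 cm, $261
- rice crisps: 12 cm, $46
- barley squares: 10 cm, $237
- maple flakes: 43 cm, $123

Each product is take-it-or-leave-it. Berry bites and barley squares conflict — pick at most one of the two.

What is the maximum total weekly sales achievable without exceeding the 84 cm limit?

1049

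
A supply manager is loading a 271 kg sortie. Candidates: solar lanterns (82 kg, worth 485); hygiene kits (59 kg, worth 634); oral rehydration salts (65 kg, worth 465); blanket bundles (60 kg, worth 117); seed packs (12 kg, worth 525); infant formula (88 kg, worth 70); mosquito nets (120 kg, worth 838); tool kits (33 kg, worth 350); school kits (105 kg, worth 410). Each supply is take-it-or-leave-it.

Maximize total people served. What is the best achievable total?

2462

Ranking by ratio (people served/kg): seed packs 43.75, hygiene kits 10.75, tool kits 10.61, oral rehydration salts 7.15.
Greedy by ratio would take solar lanterns + hygiene kits + oral rehydration salts + seed packs + tool kits: 251 kg used, total 2459.
The 115 kg tied up in solar lanterns and tool kits is better spent on mosquito nets — total rises to 2462 (256 kg).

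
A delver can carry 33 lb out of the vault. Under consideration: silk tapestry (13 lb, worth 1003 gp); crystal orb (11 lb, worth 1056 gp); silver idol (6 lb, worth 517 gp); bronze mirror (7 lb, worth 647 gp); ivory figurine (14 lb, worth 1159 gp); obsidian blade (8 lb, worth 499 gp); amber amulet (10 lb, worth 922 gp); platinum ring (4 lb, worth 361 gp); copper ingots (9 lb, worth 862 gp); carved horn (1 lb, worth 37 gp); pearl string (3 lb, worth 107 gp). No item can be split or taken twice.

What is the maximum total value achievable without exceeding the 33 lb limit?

3082

Greedy by ratio would take crystal orb + bronze mirror + platinum ring + copper ingots + carved horn: 32 lb used, total 2963.
Dropping platinum ring and carved horn frees 5 lb; slotting in silver idol (6 lb) lifts the total to 3082 at 33 lb.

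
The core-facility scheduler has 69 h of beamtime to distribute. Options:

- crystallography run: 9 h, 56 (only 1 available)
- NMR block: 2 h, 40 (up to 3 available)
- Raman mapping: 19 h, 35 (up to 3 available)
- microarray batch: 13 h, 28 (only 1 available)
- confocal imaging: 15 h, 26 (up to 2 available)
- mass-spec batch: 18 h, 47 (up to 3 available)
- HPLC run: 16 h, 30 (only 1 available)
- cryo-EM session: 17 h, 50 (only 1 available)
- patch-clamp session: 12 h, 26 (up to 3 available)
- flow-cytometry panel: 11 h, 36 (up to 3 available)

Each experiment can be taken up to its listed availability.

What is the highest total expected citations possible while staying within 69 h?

334

Taking crystallography run + 3×NMR block + cryo-EM session + 3×flow-cytometry panel: 65 h used, 334 in expected citations.
Every other selection either busts 69 h or exceeds an availability limit or fails to beat 334.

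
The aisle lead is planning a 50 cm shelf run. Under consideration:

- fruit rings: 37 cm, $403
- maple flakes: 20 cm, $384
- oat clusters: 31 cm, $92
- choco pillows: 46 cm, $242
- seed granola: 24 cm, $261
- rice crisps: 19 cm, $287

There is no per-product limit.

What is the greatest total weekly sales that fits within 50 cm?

768

2×maple flakes uses 40 of the 50 cm and totals 768.
The spare 10 cm is too small for any remaining product, and no exchange beats 768.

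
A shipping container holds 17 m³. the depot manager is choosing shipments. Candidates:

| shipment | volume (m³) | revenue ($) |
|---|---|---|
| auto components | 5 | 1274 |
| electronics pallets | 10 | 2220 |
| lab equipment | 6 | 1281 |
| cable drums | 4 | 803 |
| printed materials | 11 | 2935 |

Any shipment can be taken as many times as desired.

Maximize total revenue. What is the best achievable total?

Density check — printed materials 266.82, auto components 254.80, electronics pallets 222.00 are the best per m³.
A density-first pass picks auto components + printed materials — 4209 at 16 m³.
Replace auto components with lab equipment: the trade gains 7 net, giving 4216 at 17 m³.

4216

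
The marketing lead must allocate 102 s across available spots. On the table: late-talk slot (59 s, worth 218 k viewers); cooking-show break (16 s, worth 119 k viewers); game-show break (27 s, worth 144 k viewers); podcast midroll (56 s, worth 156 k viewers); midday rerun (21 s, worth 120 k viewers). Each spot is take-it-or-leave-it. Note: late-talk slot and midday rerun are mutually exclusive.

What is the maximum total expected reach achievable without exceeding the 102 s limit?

481

Greedy by ratio would take cooking-show break + game-show break + midday rerun: 64 s used, total 383.
Replace midday rerun with late-talk slot: the trade gains 98 net, giving 481 at 102 s.
Runner-up cooking-show break + game-show break + podcast midroll tops out at 419.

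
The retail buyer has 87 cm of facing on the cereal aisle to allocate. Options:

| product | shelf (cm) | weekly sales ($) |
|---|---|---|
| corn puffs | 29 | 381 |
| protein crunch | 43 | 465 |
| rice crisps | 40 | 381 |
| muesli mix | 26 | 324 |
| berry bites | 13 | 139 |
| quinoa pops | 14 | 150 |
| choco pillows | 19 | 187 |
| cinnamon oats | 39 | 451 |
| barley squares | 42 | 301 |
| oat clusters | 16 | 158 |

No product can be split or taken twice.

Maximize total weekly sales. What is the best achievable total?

1031

Greedy by ratio would take corn puffs + muesli mix + berry bites + quinoa pops: 82 cm used, total 994.
The 14 cm tied up in quinoa pops is better spent on choco pillows — total rises to 1031 (87 cm).
Every other selection either busts 87 cm or fails to beat 1031.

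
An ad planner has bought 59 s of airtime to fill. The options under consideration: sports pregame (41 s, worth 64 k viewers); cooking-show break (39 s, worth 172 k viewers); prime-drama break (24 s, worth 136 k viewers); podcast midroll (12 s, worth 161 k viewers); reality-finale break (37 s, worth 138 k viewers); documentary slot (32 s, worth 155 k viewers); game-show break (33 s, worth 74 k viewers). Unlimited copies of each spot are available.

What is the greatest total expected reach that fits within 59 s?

644

Taking 4×podcast midroll: 48 s used, 644 in expected reach.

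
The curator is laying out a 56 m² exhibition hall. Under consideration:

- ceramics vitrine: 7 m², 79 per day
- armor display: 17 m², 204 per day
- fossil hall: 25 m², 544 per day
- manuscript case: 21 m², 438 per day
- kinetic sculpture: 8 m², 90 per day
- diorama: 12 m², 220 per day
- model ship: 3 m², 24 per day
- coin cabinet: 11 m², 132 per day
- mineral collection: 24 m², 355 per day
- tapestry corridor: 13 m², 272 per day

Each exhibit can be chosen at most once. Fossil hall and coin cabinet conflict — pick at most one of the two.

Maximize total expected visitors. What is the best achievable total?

1085

Density check — fossil hall 21.76, tapestry corridor 20.92, manuscript case 20.86 are the best per m².
Filling by ratio: fossil hall + diorama + model ship + tapestry corridor for 1060, with 3 m² left unused.
Dropping diorama and tapestry corridor frees 25 m²; slotting in ceramics vitrine + manuscript case (28 m²) lifts the total to 1085 at 56 m².
An exhaustive check of the 1024 subsets confirms 1085.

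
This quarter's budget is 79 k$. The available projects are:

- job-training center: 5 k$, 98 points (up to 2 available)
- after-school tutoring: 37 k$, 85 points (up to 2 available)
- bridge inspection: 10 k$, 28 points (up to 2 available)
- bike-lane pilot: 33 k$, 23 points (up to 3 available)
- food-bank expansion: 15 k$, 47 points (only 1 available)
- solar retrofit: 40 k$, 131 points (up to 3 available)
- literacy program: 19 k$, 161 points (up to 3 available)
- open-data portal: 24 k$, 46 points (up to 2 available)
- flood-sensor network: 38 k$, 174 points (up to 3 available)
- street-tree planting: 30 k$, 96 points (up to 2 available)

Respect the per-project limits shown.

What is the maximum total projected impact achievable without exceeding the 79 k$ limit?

707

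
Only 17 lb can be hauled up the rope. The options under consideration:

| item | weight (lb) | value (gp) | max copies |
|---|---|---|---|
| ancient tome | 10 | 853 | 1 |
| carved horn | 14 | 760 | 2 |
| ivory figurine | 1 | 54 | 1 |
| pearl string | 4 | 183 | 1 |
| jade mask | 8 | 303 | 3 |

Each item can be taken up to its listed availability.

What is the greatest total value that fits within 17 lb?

1090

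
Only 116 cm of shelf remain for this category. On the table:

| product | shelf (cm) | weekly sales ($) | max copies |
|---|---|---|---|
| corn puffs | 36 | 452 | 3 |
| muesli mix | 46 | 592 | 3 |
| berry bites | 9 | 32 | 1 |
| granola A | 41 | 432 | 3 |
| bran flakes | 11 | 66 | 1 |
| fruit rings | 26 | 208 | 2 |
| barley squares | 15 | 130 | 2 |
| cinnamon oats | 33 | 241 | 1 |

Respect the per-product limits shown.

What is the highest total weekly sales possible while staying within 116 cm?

Taking the top-ratio products first gives 2×muesli mix + berry bites + barley squares for 1346 (116 cm).
Dropping 2×muesli mix and berry bites and barley squares frees 116 cm; slotting in 3×corn puffs (108 cm) lifts the total to 1356 at 108 cm.
Every other selection either busts 116 cm or exceeds an availability limit or fails to beat 1356.

1356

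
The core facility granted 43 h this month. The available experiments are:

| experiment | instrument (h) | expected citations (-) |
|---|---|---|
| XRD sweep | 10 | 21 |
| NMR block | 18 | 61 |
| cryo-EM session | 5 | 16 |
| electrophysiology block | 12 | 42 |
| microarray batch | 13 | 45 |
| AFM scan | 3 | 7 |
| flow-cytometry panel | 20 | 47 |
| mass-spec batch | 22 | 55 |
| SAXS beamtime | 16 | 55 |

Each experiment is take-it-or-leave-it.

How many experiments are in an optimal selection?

3

Best achievable expected citations is 148.
For example NMR block + electrophysiology block + microarray batch achieves it, using 43 h.
Every optimal selection uses 3 experiments.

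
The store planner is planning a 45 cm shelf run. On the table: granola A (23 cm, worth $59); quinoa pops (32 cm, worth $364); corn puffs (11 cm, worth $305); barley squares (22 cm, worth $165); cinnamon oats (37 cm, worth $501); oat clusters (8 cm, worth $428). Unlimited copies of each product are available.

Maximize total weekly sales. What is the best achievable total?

2140

The ratio ordering already packs tightly: 5×oat clusters, 40 cm, 2140.
Every other selection either busts 45 cm or fails to beat 2140.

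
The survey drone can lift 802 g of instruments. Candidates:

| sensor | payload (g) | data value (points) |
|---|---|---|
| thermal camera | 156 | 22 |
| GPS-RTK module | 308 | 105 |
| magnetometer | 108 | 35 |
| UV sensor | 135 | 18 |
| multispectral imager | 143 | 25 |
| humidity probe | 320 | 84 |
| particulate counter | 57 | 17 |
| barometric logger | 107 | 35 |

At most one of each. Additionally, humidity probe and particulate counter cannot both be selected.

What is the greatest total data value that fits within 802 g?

Ranking by ratio (data value/g): GPS-RTK module 0.34, barometric logger 0.33, magnetometer 0.32.
The ratio heuristic lands on GPS-RTK module + magnetometer + multispectral imager + particulate counter + barometric logger (217) but leaves 79 g idle.
Replace multispectral imager and particulate counter and barometric logger with humidity probe: the trade gains 7 net, giving 224 at 736 g.
GPS-RTK module + humidity probe + barometric logger (735 g) also reaches 224 — a tie, but nothing goes higher.

224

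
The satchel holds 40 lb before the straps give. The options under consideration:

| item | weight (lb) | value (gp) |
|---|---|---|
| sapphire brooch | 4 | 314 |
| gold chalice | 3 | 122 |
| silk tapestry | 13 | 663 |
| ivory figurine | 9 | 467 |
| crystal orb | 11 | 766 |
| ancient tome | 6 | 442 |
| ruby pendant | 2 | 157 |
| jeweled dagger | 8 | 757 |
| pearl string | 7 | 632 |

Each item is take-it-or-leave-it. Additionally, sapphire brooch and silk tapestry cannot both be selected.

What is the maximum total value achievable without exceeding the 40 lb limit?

3068

By value per lb: jeweled dagger 94.62, pearl string 90.29, sapphire brooch 78.50, ruby pendant 78.50 lead.
The ratio ordering already packs tightly: sapphire brooch + crystal orb + ancient tome + ruby pendant + jeweled dagger + pearl string, 38 lb, 3068.
No other feasible combination exceeds 3068.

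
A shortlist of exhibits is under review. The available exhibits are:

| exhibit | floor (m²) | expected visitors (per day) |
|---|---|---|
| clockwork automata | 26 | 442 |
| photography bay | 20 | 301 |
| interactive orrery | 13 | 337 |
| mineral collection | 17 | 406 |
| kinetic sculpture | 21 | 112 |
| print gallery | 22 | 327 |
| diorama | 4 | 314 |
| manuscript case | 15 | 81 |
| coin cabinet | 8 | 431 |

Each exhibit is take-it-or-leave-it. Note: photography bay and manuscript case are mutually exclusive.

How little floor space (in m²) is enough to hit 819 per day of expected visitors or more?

25

Need the lightest bundle worth ≥ 819.
Taking mineral collection + coin cabinet gives 837 (≥ 819) for 25 m².
No combination under 25 m² hits 819.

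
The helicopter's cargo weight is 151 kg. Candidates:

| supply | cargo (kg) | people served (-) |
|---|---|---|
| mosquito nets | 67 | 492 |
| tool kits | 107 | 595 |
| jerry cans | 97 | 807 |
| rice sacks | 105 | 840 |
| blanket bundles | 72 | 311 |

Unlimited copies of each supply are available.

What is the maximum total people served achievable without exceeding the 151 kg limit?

By people served per kg: jerry cans 8.32, rice sacks 8.00, mosquito nets 7.34 lead.
Taking the top-ratio supplies first gives jerry cans for 807 (97 kg).
The 97 kg tied up in jerry cans is better spent on 2×mosquito nets — total rises to 984 (134 kg).
That's the maximum — no swap from here does better than 984.

984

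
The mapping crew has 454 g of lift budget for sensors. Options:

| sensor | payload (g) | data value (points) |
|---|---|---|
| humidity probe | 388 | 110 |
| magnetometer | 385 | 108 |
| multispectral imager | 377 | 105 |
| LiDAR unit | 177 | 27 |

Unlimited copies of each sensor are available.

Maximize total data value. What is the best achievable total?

110

Ranking by ratio (data value/g): humidity probe 0.28, magnetometer 0.28, multispectral imager 0.28.
Humidity probe uses 388 of the 454 g and totals 110.
Nothing else within 454 g beats 110.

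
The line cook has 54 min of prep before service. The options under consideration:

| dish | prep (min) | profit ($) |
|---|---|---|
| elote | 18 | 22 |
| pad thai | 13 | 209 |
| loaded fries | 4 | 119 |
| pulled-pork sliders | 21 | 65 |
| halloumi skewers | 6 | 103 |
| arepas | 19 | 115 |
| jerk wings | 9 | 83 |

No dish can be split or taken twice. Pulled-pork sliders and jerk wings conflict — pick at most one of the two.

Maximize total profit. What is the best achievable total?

Density check — loaded fries 29.75, halloumi skewers 17.17, pad thai 16.08 are the best per min.
Pad thai + loaded fries + halloumi skewers + arepas + jerk wings uses 51 of the 54 min and totals 629.
An exhaustive check of the 128 subsets confirms 629.

629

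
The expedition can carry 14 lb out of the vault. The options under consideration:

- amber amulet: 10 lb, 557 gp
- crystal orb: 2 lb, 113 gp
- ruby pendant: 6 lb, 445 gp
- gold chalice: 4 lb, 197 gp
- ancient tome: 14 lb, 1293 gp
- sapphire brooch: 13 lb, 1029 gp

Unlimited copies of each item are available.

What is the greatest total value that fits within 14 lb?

The ratio ordering already packs tightly: ancient tome, 14 lb, 1293.
Nothing else within 14 lb beats 1293.

1293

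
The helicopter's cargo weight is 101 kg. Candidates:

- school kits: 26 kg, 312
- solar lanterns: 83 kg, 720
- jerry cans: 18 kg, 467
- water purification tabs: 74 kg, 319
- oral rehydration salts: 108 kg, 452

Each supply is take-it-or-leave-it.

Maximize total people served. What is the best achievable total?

1187

Density check — jerry cans 25.94, school kits 12.00, solar lanterns 8.67 are the best per kg.
A density-first pass picks school kits + jerry cans — 779 at 44 kg.
The 26 kg tied up in school kits is better spent on solar lanterns — total rises to 1187 (101 kg).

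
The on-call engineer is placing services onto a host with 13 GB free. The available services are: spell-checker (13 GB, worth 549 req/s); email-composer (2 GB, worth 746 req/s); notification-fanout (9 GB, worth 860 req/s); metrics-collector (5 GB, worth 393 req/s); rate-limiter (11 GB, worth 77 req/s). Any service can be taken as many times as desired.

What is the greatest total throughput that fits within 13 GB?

Taking 6×email-composer: 12 GB used, 4476 in throughput.
No other feasible combination exceeds 4476.

4476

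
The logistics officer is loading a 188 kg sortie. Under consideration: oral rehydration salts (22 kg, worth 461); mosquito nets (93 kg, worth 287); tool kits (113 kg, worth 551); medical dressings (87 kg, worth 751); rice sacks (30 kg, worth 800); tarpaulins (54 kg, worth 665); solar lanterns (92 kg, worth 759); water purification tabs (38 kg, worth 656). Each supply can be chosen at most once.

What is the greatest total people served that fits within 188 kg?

2676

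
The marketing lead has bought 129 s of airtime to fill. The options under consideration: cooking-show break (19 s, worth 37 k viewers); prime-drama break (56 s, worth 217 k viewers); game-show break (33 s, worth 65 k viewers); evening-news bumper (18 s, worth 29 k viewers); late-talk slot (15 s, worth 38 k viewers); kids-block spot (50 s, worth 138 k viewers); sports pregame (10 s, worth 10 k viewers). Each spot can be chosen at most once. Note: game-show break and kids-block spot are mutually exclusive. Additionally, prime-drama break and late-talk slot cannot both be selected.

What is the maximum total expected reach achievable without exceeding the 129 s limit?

Ranking by ratio (expected reach/s): prime-drama break 3.88, kids-block spot 2.76, late-talk slot 2.53, game-show break 1.97.
Taking cooking-show break + prime-drama break + kids-block spot: 125 s used, 392 in expected reach.
The closest alternative, prime-drama break + evening-news bumper + kids-block spot, reaches only 384.

392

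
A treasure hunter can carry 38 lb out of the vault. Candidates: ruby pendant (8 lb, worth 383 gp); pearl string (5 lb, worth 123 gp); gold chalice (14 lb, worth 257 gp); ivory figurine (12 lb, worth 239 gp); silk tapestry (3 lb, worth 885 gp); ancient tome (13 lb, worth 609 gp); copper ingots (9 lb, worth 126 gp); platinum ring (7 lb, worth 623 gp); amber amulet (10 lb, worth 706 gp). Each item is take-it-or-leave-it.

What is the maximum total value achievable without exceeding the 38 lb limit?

The ratio heuristic lands on ruby pendant + pearl string + silk tapestry + platinum ring + amber amulet (2720) but leaves 5 lb idle.
The 8 lb tied up in ruby pendant is better spent on ancient tome — total rises to 2946 (38 lb).

2946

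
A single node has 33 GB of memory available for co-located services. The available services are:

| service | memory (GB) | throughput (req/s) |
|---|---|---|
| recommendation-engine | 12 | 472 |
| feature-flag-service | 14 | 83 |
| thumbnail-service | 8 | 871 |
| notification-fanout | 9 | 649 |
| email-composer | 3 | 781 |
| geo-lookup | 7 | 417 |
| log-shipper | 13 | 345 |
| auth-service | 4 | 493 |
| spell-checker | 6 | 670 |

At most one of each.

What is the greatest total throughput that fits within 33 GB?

The ratio ordering already packs tightly: thumbnail-service + notification-fanout + email-composer + auth-service + spell-checker, 30 GB, 3464.
Next best is thumbnail-service + notification-fanout + email-composer + geo-lookup + spell-checker at 3388 (33 GB) — short by 76.

3464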